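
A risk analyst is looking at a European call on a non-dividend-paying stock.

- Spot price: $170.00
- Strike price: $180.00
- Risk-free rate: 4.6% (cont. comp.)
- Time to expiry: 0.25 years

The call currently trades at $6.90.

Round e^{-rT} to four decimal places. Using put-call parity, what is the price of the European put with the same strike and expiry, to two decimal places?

exp(−rT) = exp(−0.046·0.25) = 0.9886
Put-call parity: C − P = S − K·e^(−rT) = 170 − 180·0.9886 = 170 − 177.9480 = -7.9480
P = C − (C − P) = 6.90 − (-7.9480) = 14.8480

$14.85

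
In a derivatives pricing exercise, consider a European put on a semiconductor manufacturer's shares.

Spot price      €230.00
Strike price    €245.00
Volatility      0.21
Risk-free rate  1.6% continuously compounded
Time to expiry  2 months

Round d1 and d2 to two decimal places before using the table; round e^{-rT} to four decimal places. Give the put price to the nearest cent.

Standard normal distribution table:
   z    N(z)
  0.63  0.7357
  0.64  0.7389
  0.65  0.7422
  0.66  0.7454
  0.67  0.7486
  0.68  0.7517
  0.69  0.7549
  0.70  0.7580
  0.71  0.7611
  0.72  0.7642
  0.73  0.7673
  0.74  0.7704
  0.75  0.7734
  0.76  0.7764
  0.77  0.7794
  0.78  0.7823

T = 0.1667;  σ√T = 0.0857
d₁ = [ln(230/245) + (0.016 + 0.21²/2)·0.1667] / 0.0857 = [-0.0632 + 0.0063] / 0.0857 = -0.6630 ⇒ -0.66
d₂ = d₁ − σ√T = -0.6630 − 0.0857 = -0.7487 ⇒ -0.75
exp(−rT) = exp(−0.016·0.1667) = 0.9973
P = 245·0.9973·N(0.75) − 230·N(0.66) = 245·0.9973·0.7734 − 230·0.7454 = 188.9714 − 171.4420 = 17.5294

€17.53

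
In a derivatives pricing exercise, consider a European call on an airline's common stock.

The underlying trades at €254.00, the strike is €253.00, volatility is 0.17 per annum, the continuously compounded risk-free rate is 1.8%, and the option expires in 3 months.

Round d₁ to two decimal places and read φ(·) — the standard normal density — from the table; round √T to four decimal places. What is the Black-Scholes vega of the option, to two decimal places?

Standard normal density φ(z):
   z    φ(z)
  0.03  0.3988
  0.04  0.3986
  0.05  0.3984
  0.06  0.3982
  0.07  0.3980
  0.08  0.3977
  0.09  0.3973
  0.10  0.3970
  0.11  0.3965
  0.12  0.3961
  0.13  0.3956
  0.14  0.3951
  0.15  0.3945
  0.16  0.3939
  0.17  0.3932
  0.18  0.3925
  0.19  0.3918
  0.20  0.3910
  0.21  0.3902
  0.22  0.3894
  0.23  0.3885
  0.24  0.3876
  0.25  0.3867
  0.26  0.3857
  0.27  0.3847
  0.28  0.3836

σ√T = 0.17·√0.25 = 0.0850
d₁ = [ln(254/253) + (0.018 + 0.17²/2)·0.25] / 0.0850 = [0.0039 + 0.0081] / 0.0850 = 0.1419 → 0.14
√T = √0.25 = 0.5000
φ(d₁) = φ(0.14) = 0.3951
vega = S·φ(d₁)·√T = 254·0.3951·0.5000 = 50.1777
(Call and put vega coincide under Black-Scholes.)

50.18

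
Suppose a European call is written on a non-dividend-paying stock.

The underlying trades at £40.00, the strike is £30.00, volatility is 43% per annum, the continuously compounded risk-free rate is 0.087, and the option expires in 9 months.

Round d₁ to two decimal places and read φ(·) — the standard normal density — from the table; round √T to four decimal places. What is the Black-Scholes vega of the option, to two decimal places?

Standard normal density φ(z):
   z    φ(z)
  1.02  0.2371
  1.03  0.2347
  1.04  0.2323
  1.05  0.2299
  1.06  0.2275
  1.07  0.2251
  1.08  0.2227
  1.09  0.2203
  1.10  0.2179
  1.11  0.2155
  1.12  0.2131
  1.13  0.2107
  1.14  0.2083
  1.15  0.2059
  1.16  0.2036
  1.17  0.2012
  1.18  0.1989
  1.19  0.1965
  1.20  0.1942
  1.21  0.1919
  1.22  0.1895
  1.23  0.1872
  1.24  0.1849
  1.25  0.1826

7.30

T = 0.75;  σ√T = 0.3724
ln(S/K) + (r + σ²/2)T = ln(40/30) + (0.087 + 0.43²/2)·0.75 = 0.2877 + 0.1346 = 0.4223
d₁ = 0.4223 / 0.3724 = 1.1339 which rounds to 1.13
√T = √0.75 = 0.8660
φ(d₁) = φ(1.13) = 0.2107
vega = S·φ(d₁)·√T = 40·0.2107·0.8660 = 7.2986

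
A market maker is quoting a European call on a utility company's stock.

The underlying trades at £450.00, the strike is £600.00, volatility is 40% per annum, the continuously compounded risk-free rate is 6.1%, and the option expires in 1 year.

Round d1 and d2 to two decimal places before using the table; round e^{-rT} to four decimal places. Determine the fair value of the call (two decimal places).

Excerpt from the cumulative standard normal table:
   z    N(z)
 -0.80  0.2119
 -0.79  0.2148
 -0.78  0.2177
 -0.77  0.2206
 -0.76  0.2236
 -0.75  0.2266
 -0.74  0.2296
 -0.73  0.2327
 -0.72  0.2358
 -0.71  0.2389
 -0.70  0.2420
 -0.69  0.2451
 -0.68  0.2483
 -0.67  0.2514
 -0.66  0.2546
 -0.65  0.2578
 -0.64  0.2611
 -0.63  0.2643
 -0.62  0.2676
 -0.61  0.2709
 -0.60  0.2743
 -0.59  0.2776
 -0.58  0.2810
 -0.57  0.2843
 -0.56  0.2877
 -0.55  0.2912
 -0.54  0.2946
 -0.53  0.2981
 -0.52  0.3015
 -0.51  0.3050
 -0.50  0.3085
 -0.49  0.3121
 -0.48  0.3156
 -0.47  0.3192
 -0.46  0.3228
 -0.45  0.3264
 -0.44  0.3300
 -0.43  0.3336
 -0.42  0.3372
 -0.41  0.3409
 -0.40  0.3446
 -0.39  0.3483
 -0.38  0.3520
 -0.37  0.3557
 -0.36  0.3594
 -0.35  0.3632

T = 1;  σ√T = 0.4000
d₁ = [ln(450/600) + (0.061 + ½·0.4²)·1] / (σ√T) = (-0.2877 + 0.1410) / 0.4000 = -0.3667 ⇒ -0.37
d₂ = -0.3667 − 0.4000 = -0.7667 ⇒ -0.77
exp(−rT) = exp(−0.061·1) = 0.9408
C = 450·N(-0.37) − 600·0.9408·N(-0.77) = 450·0.3557 − 600·0.9408·0.2206 = 160.0650 − 124.5243 = 35.5407

£35.54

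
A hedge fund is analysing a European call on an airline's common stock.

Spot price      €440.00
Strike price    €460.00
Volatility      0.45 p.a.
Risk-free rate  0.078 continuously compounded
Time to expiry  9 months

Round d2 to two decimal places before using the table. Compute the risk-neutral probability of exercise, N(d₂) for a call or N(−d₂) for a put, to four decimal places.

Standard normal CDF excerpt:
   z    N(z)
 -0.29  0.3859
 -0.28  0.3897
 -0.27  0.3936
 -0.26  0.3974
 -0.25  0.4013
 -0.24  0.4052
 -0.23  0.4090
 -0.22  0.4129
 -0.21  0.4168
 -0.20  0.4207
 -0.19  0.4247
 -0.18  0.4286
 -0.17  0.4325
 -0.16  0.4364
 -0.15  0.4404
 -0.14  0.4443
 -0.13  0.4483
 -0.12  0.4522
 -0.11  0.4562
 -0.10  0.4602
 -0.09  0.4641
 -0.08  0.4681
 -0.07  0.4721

σ√T = 0.45 × 0.8660 = 0.3897
d₁ = [ln(440/460) + (0.078 + ½·0.45²)·0.75] / (σ√T) = (-0.0445 + 0.1344) / 0.3897 = 0.2309 which rounds to 0.23
d₂ = 0.2309 − 0.3897 = -0.1588 which rounds to -0.16
Pr(exercise) under Q = N(d₂) = 0.4364

0.4364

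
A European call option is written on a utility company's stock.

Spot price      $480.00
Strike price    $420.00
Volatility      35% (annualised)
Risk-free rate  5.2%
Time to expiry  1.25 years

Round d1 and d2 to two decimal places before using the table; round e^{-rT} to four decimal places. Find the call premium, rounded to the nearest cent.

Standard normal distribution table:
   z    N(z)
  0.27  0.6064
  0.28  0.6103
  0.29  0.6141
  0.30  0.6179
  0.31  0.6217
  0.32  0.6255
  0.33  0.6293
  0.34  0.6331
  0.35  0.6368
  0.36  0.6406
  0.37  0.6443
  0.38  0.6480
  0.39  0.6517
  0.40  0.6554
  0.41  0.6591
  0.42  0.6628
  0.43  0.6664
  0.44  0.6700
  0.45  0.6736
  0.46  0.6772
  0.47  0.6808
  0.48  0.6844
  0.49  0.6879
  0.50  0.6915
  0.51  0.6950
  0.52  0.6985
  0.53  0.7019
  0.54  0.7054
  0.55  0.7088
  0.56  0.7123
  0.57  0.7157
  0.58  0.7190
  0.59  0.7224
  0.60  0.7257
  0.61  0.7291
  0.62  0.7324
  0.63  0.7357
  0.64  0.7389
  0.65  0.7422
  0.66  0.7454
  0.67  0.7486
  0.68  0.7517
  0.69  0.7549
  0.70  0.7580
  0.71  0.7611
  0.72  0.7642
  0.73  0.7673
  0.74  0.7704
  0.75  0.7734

σ√T = 0.35·√1.25 = 0.3913
d₁ = [ln(480/420) + (0.052 + ½·0.35²)·1.25] / (σ√T) = (0.1335 + 0.1416) / 0.3913 = 0.7030 → 0.70
d₂ = 0.7030 − 0.3913 = 0.3117 → 0.31
exp(−rT) = exp(−0.052·1.25) = 0.9371
N(d₁) = N(0.70) = 0.7580;  N(d₂) = N(0.31) = 0.6217
C = 480·0.7580 − 420·0.9371·0.6217 = 363.8400 − 244.6899 = 119.1501

$119.15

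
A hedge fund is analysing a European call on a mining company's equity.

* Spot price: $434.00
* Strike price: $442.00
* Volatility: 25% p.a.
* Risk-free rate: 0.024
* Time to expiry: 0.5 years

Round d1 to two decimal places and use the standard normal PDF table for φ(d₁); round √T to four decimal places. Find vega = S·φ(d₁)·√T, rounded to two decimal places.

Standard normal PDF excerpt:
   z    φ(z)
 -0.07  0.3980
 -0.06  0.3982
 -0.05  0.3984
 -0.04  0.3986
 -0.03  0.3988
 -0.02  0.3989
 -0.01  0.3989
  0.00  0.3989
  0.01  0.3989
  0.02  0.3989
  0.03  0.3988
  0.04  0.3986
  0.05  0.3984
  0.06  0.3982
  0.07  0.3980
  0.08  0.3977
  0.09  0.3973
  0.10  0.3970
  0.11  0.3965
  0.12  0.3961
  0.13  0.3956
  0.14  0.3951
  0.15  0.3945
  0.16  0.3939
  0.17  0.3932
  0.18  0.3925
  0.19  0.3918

σ√T = 0.25·√0.5 = 0.1768
ln(S/K) + (r + σ²/2)T = ln(434/442) + (0.024 + 0.25²/2)·0.5 = -0.0183 + 0.0276 = 0.0094
d₁ = 0.0094 / 0.1768 = 0.0529 which rounds to 0.05
√T = √0.5 = 0.7071
φ(d₁) = φ(0.05) = 0.3984
vega = S·φ(d₁)·√T = 434·0.3984·0.7071 = 122.2615

122.26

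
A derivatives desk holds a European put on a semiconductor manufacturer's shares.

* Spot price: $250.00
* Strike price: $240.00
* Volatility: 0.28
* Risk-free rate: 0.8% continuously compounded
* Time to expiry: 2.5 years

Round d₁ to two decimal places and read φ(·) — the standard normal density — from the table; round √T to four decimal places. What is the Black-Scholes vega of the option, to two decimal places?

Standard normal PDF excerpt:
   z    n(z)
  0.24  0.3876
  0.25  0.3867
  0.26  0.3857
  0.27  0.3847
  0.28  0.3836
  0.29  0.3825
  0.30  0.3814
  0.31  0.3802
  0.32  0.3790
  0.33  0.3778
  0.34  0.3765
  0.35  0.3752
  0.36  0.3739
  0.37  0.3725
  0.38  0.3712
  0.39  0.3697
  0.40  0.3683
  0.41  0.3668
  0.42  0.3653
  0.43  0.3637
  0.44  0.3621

σ√T = 0.28·√2.5 = 0.4427
d₁ = [ln(250/240) + (0.008 + ½·0.28²)·2.5] / (σ√T) = (0.0408 + 0.1180) / 0.4427 = 0.3587 ⇒ 0.36
√T = √2.5 = 1.5811
φ(d₁) = φ(0.36) = 0.3739
vega = S·φ(d₁)·√T = 250·0.3739·1.5811 = 147.7933

147.79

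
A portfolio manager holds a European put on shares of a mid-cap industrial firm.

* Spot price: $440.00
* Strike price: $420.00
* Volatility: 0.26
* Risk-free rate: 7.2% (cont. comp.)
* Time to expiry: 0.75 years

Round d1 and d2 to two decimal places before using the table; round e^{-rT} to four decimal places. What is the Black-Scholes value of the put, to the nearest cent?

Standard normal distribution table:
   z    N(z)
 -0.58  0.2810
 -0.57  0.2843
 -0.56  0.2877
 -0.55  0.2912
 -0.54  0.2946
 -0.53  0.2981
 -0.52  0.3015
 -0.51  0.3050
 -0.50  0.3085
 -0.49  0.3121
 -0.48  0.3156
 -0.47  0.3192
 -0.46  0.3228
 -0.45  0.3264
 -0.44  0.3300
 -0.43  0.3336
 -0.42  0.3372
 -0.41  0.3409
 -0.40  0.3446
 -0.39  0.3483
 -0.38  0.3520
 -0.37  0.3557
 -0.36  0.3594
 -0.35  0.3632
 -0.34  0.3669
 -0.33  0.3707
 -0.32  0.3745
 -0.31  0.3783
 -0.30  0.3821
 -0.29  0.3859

$20.92

T = 0.75;  σ√T = 0.2252
d₁ = [ln(440/420) + (0.072 + ½·0.26²)·0.75] / (σ√T) = (0.0465 + 0.0794) / 0.2252 = 0.5590 ⇒ 0.56
d₂ = 0.5590 − 0.2252 = 0.3338 ⇒ 0.33
exp(−rT) = exp(−0.072·0.75) = 0.9474
P = 420·0.9474·N(-0.33) − 440·N(-0.56) = 420·0.9474·0.3707 − 440·0.2877 = 147.5045 − 126.5880 = 20.9165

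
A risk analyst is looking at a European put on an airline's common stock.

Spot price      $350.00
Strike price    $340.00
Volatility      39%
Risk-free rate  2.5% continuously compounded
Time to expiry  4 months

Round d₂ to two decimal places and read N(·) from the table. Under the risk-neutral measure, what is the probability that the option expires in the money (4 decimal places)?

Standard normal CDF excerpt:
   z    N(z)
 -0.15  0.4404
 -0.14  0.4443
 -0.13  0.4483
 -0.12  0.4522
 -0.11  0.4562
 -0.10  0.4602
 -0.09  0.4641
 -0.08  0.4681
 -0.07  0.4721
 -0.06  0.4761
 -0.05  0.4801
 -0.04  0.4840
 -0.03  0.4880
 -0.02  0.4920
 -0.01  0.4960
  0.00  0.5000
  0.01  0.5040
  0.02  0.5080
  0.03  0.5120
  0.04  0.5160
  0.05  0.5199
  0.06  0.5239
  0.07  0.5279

0.4801

σ√T = 0.39·√0.3333 = 0.2252
d₁ = [ln(350/340) + (0.025 + ½·0.39²)·0.3333] / (σ√T) = (0.0290 + 0.0337) / 0.2252 = 0.2783 → 0.28
d₂ = 0.2783 − 0.2252 = 0.0532 → 0.05
Risk-neutral Pr[S_T < K] = N(−d₂) = N(-0.05) = 0.4801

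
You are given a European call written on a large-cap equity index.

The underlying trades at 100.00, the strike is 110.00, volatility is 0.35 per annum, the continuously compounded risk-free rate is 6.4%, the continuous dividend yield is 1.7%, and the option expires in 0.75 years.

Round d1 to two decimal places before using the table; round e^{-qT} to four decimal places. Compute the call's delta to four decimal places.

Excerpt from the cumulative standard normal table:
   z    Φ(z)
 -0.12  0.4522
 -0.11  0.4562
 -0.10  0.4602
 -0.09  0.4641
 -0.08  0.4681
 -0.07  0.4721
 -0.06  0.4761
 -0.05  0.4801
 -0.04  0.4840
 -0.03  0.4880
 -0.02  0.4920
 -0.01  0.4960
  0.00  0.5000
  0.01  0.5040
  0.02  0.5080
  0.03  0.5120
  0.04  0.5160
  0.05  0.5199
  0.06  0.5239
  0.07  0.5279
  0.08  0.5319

0.4740

T = 0.75;  σ√T = 0.3031
d₁ = [ln(100/110) + (0.064 − 0.017 + 0.35²/2)·0.75] / 0.3031 = [-0.0953 + 0.0812] / 0.3031 = -0.0466 ≈ -0.05
N(d₁) = N(-0.05) = 0.4801
Δ_call = e^(−qT)·N(d₁) = 0.9873·0.4801 = 0.4740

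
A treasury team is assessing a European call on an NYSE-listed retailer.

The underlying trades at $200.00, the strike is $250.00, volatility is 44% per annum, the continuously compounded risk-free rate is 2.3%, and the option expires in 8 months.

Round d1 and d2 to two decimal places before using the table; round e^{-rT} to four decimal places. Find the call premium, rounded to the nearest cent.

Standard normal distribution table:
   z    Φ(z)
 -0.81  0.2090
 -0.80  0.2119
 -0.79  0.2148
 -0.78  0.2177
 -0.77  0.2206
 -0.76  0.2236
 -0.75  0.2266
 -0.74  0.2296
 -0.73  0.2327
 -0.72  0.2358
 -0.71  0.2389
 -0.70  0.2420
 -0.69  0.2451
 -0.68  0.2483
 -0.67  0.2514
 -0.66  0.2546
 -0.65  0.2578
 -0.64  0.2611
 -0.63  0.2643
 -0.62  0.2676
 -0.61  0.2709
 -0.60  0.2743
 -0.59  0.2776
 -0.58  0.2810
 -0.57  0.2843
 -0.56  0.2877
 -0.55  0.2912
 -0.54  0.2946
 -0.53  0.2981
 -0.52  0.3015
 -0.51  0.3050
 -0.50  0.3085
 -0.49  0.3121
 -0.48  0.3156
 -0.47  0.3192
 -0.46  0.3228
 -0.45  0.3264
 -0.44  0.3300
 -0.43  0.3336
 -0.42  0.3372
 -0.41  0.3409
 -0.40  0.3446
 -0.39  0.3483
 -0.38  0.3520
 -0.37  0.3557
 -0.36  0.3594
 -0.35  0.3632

σ√T = 0.44·√0.6667 = 0.3593
d₁ = [ln(200/250) + (0.023 + 0.44²/2)·0.6667] / 0.3593 = [-0.2231 + 0.0799] / 0.3593 = -0.3988 ⇒ -0.40
d₂ = d₁ − σ√T = -0.3988 − 0.3593 = -0.7581 ⇒ -0.76
exp(−rT) = exp(−0.023·0.6667) = 0.9848
C = 200·N(-0.40) − 250·0.9848·N(-0.76) = 200·0.3446 − 250·0.9848·0.2236 = 68.9200 − 55.0503 = 13.8697

$13.87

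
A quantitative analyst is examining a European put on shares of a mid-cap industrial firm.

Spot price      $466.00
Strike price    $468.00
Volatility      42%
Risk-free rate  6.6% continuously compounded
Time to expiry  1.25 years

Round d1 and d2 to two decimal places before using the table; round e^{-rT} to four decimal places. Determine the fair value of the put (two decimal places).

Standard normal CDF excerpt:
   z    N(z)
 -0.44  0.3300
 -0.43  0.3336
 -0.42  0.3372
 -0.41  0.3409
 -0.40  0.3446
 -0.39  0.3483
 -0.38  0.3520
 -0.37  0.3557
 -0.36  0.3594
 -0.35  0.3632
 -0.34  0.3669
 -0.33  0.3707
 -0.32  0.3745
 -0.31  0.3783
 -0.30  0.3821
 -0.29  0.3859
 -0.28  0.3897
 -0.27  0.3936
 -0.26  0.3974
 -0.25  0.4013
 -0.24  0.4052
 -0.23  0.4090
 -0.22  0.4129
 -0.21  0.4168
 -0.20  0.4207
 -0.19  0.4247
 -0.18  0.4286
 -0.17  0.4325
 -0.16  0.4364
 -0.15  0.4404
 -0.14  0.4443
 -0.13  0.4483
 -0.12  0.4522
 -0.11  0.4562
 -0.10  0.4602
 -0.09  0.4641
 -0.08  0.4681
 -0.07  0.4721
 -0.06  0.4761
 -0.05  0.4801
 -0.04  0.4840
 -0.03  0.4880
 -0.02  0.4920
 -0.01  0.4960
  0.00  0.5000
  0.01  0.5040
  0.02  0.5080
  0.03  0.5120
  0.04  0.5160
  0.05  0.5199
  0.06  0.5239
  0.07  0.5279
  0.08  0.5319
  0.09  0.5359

$66.91

σ√T = 0.42 × 1.1180 = 0.4696
d₁ = [ln(466/468) + (0.066 + ½·0.42²)·1.25] / (σ√T) = (-0.0043 + 0.1928) / 0.4696 = 0.4014 ⇒ 0.40
d₂ = 0.4014 − 0.4696 = -0.0682 ⇒ -0.07
e^(−rT) = e^(−0.066·1.25) = 0.9208
N(−d₂) = N(0.07) = 0.5279;  N(−d₁) = N(-0.40) = 0.3446
P = 468·0.9208·0.5279 − 466·0.3446 = 227.4903 − 160.5836 = 66.9067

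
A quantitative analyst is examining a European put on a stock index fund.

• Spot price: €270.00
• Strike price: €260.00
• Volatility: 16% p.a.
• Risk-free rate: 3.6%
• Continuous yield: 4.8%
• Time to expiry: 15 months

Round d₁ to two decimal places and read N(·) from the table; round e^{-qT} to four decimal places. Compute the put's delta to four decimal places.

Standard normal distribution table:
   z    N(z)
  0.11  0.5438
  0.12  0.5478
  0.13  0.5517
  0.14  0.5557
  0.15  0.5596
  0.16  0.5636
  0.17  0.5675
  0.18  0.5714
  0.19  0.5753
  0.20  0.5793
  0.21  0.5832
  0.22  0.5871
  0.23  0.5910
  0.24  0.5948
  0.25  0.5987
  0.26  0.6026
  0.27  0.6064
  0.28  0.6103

T = 1.25;  σ√T = 0.1789
d₁ = [ln(270/260) + (0.036 − 0.048 + 0.16²/2)·1.25] / 0.1789 = [0.0377 + 0.0010] / 0.1789 = 0.2166 ⇒ 0.22
N(d₁) = N(0.22) = 0.5871
Δ_put = e^(−qT)·(N(d₁) − 1) = 0.9418·(0.5871 − 1) = -0.3889

-0.3889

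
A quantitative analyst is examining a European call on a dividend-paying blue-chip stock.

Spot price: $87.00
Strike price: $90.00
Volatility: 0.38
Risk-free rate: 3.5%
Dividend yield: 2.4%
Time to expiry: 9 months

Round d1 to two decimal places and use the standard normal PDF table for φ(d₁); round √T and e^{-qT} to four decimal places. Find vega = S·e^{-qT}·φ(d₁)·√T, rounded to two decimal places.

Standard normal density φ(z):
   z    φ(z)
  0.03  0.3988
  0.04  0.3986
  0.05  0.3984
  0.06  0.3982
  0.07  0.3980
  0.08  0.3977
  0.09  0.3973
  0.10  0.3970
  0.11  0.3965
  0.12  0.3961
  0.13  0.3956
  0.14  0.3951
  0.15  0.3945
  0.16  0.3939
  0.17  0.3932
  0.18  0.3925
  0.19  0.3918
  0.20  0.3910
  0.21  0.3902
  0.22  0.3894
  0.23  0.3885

σ√T = 0.38 × 0.8660 = 0.3291
ln(S/K) + (r − q + σ²/2)T = ln(87/90) + (0.035 − 0.024 + 0.38²/2)·0.75 = -0.0339 + 0.0624 = 0.0285
d₁ = 0.0285 / 0.3291 = 0.0866 which rounds to 0.09
√T = √0.75 = 0.8660
φ(d₁) = φ(0.09) = 0.3973
exp(−qT) = exp(−0.024·0.75) = 0.9822
vega = S·exp(−qT)·φ(d₁)·√T = 87·0.9822·0.3973·0.8660 = 29.4006
(Call and put vega coincide under Black-Scholes.)

29.40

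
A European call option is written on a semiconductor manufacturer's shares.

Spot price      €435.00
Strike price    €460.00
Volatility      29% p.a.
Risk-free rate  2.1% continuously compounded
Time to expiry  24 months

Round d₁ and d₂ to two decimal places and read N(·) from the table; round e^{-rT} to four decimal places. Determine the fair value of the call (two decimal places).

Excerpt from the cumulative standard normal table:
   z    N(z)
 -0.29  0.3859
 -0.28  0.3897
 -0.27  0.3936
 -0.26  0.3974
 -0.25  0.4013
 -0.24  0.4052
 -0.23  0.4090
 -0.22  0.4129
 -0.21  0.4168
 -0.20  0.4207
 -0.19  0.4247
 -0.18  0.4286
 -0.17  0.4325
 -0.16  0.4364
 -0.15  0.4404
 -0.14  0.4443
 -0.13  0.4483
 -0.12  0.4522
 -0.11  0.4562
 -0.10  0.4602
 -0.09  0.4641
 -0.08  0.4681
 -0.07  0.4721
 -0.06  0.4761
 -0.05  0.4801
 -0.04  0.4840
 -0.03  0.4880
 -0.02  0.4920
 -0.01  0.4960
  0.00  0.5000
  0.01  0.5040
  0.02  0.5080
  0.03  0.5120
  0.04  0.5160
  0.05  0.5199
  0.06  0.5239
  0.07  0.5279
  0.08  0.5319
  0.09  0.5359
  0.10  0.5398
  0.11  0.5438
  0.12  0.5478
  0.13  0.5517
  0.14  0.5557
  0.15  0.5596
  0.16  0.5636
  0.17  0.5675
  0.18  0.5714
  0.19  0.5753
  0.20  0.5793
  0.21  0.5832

€68.13

T = 2;  σ√T = 0.4101
ln(S/K) + (r + σ²/2)T = ln(435/460) + (0.021 + 0.29²/2)·2 = -0.0559 + 0.1261 = 0.0702
d₁ = 0.0702 / 0.4101 = 0.1712 ≈ 0.17
d₂ = d₁ − σ√T = 0.1712 − 0.4101 = -0.2389 ≈ -0.24
e^(−rT) = e^(−0.021·2) = 0.9589
N(d₁) = N(0.17) = 0.5675;  N(d₂) = N(-0.24) = 0.4052
C = 435·0.5675 − 460·0.9589·0.4052 = 246.8625 − 178.7313 = 68.1312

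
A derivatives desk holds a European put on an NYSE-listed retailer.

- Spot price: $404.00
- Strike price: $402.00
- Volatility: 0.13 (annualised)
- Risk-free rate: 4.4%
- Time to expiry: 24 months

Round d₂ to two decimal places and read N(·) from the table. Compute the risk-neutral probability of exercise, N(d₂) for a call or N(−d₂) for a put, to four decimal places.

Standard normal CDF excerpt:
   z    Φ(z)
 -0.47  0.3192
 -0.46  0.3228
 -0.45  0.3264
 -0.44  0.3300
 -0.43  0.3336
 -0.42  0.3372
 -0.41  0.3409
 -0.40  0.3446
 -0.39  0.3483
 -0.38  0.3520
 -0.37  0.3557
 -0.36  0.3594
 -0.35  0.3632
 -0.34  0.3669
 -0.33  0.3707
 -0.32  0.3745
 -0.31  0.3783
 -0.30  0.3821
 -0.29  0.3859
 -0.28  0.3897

0.3409

σ√T = 0.13 × 1.4142 = 0.1838
ln(S/K) + (r + σ²/2)T = ln(404/402) + (0.044 + 0.13²/2)·2 = 0.0050 + 0.1049 = 0.1099
d₁ = 0.1099 / 0.1838 = 0.5976 ⇒ 0.60
d₂ = d₁ − σ√T = 0.5976 − 0.1838 = 0.4137 ⇒ 0.41
Pr(exercise) under Q = N(−d₂) = N(-0.41) = 0.3409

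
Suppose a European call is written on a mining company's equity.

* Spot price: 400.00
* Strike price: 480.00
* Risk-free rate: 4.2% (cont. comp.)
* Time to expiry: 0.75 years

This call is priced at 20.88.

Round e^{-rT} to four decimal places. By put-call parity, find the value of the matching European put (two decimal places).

86.00

e^(−rT) = e^(−0.042·0.75) = 0.9690
Put-call parity: C − P = S − K·e^(−rT) = 400 − 480·0.9690 = 400 − 465.1200 = -65.1200
P = C − (C − P) = 20.88 − (-65.1200) = 86.0000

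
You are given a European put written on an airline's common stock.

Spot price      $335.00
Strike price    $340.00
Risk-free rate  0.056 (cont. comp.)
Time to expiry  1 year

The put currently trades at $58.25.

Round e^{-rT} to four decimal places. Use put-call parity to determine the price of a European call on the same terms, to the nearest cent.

e^(−rT) = e^(−0.056·1) = 0.9455
Put-call parity: C − P = S − K·e^(−rT) = 335 − 340·0.9455 = 335 − 321.4700 = 13.5300
C = P + (C − P) = 58.25 + (13.5300) = 71.7800

$71.78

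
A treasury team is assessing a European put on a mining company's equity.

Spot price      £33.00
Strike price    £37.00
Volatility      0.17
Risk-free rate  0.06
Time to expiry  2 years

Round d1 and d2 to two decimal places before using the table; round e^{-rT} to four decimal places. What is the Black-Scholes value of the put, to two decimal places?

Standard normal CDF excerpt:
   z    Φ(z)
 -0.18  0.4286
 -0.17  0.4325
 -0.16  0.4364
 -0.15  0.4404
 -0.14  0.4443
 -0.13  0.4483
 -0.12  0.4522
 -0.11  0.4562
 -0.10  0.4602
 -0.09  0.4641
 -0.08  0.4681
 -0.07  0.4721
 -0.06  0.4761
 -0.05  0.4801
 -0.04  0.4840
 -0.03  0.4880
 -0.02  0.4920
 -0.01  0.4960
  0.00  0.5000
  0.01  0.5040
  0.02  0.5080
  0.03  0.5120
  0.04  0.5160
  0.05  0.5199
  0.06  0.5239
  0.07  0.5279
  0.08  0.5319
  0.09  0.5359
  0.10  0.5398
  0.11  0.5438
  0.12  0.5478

T = 2;  σ√T = 0.2404
d₁ = [ln(33/37) + (0.06 + 0.17²/2)·2] / 0.2404 = [-0.1144 + 0.1489] / 0.2404 = 0.1435 which rounds to 0.14
d₂ = d₁ − σ√T = 0.1435 − 0.2404 = -0.0970 which rounds to -0.10
exp(−rT) = exp(−0.06·2) = 0.8869
N(−d₂) = N(0.10) = 0.5398;  N(−d₁) = N(-0.14) = 0.4443
P = 37·0.8869·0.5398 − 33·0.4443 = 17.7137 − 14.6619 = 3.0518

£3.05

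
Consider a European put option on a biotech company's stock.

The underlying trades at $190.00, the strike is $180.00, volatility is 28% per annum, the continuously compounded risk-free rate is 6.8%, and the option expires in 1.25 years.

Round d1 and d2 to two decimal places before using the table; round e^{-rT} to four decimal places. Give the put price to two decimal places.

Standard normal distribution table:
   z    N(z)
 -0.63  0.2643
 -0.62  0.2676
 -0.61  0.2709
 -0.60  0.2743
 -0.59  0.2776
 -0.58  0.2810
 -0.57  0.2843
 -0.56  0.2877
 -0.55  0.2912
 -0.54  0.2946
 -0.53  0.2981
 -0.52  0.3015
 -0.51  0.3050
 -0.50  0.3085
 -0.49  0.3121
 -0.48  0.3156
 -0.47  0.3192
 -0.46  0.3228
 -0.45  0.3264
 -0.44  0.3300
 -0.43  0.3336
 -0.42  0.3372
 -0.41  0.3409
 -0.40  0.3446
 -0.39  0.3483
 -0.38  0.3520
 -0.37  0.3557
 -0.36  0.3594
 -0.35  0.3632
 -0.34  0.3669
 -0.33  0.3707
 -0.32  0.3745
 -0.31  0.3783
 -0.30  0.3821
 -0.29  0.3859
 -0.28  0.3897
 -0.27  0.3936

T = 1.25;  σ√T = 0.3130
d₁ = [ln(190/180) + (0.068 + ½·0.28²)·1.25] / (σ√T) = (0.0541 + 0.1340) / 0.3130 = 0.6008 → 0.60
d₂ = 0.6008 − 0.3130 = 0.2877 → 0.29
exp(−rT) = exp(−0.068·1.25) = 0.9185
P = 180·0.9185·N(-0.29) − 190·N(-0.60) = 180·0.9185·0.3859 − 190·0.2743 = 63.8008 − 52.1170 = 11.6838

$11.68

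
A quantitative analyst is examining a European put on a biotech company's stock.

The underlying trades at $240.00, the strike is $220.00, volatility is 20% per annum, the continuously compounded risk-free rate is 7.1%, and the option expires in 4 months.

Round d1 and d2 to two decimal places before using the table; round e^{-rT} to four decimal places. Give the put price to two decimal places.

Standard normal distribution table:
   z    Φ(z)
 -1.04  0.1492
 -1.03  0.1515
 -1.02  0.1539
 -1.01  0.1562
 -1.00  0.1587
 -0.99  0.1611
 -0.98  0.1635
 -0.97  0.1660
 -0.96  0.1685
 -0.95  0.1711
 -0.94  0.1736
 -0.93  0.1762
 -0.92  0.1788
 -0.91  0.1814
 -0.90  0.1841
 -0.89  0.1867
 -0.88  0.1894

σ√T = 0.2 × 0.5774 = 0.1155
d₁ = [ln(240/220) + (0.071 + 0.2²/2)·0.3333] / 0.1155 = [0.0870 + 0.0303] / 0.1155 = 1.0162 which rounds to 1.02
d₂ = d₁ − σ√T = 1.0162 − 0.1155 = 0.9008 which rounds to 0.90
exp(−rT) = exp(−0.071·0.3333) = 0.9766
N(−d₂) = N(-0.90) = 0.1841;  N(−d₁) = N(-1.02) = 0.1539
P = 220·0.9766·0.1841 − 240·0.1539 = 39.5543 − 36.9360 = 2.6183

$2.62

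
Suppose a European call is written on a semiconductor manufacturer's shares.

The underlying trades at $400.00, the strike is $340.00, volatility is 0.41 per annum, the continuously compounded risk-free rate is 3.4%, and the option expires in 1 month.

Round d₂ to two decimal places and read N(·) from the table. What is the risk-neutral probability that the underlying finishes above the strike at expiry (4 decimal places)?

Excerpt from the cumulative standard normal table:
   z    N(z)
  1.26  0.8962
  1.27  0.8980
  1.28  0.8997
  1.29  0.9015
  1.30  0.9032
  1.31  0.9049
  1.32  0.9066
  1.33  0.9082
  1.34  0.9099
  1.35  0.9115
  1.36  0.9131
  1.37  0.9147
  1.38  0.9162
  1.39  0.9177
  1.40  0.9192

0.9099

σ√T = 0.41·√0.08333 = 0.1184
d₁ = [ln(400/340) + (0.034 + ½·0.41²)·0.08333] / (σ√T) = (0.1625 + 0.0098) / 0.1184 = 1.4562 ≈ 1.46
d₂ = 1.4562 − 0.1184 = 1.3379 ≈ 1.34
Risk-neutral Pr[S_T > K] = N(d₂) = N(1.34) = 0.9099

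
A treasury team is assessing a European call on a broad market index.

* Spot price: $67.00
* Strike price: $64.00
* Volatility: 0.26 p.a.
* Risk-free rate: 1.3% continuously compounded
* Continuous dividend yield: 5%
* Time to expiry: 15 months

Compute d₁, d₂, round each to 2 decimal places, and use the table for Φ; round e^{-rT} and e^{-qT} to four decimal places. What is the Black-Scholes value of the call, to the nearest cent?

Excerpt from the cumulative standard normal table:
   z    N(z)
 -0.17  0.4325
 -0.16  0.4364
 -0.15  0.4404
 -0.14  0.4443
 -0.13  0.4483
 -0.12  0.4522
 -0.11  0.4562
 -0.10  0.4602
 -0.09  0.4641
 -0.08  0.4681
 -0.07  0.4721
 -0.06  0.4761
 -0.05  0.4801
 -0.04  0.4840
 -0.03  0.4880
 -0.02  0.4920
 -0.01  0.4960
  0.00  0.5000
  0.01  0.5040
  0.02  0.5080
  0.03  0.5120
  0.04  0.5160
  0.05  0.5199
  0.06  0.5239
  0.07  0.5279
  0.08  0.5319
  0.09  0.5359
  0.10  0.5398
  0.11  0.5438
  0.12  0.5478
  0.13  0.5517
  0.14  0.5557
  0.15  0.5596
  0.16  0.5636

T = 1.25;  σ√T = 0.2907
ln(S/K) + (r − q + σ²/2)T = ln(67/64) + (0.013 − 0.05 + 0.26²/2)·1.25 = 0.0458 − 0.0040 = 0.0418
d₁ = 0.0418 / 0.2907 = 0.1438 ≈ 0.14
d₂ = d₁ − σ√T = 0.1438 − 0.2907 = -0.1469 ≈ -0.15
e^(−qT) = e^(−0.05·1.25) = 0.9394;  e^(−rT) = e^(−0.013·1.25) = 0.9839
N(d₁) = N(0.14) = 0.5557;  N(d₂) = N(-0.15) = 0.4404
C = 67·0.9394·0.5557 − 64·0.9839·0.4404 = 34.9756 − 27.7318 = 7.2438

$7.24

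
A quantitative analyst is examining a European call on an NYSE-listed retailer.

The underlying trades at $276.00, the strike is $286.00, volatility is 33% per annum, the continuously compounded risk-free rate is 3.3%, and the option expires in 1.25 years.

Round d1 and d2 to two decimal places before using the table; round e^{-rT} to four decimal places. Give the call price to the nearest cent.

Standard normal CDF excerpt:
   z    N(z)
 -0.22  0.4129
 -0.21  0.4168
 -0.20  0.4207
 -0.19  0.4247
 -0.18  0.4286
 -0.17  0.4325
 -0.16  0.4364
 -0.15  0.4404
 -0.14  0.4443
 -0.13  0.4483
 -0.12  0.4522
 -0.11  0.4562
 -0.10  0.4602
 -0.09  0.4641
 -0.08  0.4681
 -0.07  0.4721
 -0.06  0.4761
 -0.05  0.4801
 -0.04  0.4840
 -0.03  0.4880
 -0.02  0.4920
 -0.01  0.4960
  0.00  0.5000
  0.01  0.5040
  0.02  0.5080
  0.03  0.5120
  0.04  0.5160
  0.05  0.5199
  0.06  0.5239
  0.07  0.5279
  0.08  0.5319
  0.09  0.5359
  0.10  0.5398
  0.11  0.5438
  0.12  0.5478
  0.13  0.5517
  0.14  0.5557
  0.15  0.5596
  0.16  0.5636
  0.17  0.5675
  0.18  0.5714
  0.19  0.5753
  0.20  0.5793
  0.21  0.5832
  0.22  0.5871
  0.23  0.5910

$41.19

σ√T = 0.33 × 1.1180 = 0.3690
d₁ = [ln(276/286) + (0.033 + 0.33²/2)·1.25] / 0.3690 = [-0.0356 + 0.1093] / 0.3690 = 0.1998 → 0.20
d₂ = d₁ − σ√T = 0.1998 − 0.3690 = -0.1691 → -0.17
e^(−rT) = e^(−0.033·1.25) = 0.9596
N(d₁) = N(0.20) = 0.5793;  N(d₂) = N(-0.17) = 0.4325
C = 276·0.5793 − 286·0.9596·0.4325 = 159.8868 − 118.6977 = 41.1891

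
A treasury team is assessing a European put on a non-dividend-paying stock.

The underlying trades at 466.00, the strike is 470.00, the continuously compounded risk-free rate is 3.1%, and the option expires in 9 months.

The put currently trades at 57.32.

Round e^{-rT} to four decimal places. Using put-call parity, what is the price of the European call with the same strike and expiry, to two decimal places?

64.13

e^(−rT) = e^(−0.031·0.75) = 0.9770
Put-call parity: C − P = S − K·e^(−rT) = 466 − 470·0.9770 = 466 − 459.1900 = 6.8100
C = P + (C − P) = 57.32 + (6.8100) = 64.1300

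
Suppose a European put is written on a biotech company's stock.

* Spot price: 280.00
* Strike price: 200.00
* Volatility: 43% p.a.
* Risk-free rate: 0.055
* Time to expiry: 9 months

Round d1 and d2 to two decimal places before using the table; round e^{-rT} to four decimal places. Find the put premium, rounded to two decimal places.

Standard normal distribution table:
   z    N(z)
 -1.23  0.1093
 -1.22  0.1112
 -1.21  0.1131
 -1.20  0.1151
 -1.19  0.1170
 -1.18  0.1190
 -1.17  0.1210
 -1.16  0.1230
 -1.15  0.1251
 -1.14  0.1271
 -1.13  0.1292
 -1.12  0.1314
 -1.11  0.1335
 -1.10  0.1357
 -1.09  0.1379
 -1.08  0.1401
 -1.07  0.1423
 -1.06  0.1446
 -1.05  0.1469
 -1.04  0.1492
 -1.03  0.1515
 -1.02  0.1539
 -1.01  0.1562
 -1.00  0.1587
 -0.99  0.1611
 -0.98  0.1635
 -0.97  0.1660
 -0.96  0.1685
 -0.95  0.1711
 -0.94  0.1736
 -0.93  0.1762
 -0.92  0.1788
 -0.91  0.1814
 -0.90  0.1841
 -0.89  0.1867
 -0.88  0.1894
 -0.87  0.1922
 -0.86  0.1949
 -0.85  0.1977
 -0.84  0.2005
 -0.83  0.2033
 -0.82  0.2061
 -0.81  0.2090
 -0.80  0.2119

σ√T = 0.43·√0.75 = 0.3724
d₁ = [ln(280/200) + (0.055 + ½·0.43²)·0.75] / (σ√T) = (0.3365 + 0.1106) / 0.3724 = 1.2005 → 1.20
d₂ = 1.2005 − 0.3724 = 0.8281 → 0.83
e^(−rT) = e^(−0.055·0.75) = 0.9596
N(−d₂) = N(-0.83) = 0.2033;  N(−d₁) = N(-1.20) = 0.1151
P = 200·0.9596·0.2033 − 280·0.1151 = 39.0173 − 32.2280 = 6.7893

6.79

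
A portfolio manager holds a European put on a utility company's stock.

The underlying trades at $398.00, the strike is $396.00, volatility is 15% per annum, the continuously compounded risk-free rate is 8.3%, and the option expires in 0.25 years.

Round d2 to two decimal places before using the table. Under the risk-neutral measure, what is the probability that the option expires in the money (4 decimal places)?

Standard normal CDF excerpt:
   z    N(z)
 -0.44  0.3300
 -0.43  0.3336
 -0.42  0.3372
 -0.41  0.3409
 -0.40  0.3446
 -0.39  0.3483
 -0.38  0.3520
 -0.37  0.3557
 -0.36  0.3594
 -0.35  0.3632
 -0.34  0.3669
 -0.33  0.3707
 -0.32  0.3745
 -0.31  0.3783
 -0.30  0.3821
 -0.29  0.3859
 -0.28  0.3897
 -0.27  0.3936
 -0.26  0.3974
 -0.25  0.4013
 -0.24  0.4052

0.3783

σ√T = 0.15 × 0.5000 = 0.0750
d₁ = [ln(398/396) + (0.083 + 0.15²/2)·0.25] / 0.0750 = [0.0050 + 0.0236] / 0.0750 = 0.3813 ≈ 0.38
d₂ = d₁ − σ√T = 0.3813 − 0.0750 = 0.3063 ≈ 0.31
Pr(exercise) under Q = N(−d₂) = N(-0.31) = 0.3783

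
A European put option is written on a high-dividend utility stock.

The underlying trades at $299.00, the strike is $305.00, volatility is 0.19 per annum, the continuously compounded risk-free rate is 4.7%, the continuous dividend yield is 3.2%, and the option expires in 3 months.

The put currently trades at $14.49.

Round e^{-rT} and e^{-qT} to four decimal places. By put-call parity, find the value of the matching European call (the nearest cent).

$9.67

exp(−qT) = exp(−0.032·0.25) = 0.9920;  exp(−rT) = exp(−0.047·0.25) = 0.9883
Put-call parity: C − P = S·e^(−qT) − K·e^(−rT) = 299·0.9920 − 305·0.9883 = 296.6080 − 301.4315 = -4.8235
C = P + (C − P) = 14.49 + (-4.8235) = 9.6665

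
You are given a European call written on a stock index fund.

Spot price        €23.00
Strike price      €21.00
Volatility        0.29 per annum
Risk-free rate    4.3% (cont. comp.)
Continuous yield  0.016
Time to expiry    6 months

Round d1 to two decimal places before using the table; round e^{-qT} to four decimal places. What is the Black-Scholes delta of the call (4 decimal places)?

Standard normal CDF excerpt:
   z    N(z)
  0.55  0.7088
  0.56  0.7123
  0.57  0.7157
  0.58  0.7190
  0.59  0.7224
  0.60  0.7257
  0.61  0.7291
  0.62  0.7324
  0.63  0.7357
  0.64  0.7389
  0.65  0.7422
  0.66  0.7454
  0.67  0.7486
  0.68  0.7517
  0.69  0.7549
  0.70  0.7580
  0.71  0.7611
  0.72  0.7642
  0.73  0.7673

σ√T = 0.29 × 0.7071 = 0.2051
ln(S/K) + (r − q + σ²/2)T = ln(23/21) + (0.043 − 0.016 + 0.29²/2)·0.5 = 0.0910 + 0.0345 = 0.1255
d₁ = 0.1255 / 0.2051 = 0.6120 ⇒ 0.61
N(d₁) = N(0.61) = 0.7291
Δ_call = e^(−qT)·N(d₁) = 0.9920·0.7291 = 0.7233

0.7233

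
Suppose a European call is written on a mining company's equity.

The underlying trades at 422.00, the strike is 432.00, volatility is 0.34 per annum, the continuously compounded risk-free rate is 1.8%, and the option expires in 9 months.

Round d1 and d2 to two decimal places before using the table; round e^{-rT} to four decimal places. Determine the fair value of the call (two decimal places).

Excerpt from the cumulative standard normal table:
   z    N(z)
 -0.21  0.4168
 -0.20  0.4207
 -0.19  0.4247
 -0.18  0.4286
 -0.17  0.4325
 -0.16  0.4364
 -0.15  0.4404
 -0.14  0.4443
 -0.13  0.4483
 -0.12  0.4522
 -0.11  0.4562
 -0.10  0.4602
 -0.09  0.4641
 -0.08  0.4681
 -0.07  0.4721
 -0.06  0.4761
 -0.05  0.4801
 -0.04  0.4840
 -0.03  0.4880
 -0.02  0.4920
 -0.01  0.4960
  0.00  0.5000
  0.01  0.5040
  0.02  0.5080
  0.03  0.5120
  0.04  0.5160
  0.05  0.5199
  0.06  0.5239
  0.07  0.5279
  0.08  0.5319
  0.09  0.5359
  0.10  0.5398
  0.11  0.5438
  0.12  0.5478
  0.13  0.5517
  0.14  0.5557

46.81

σ√T = 0.34 × 0.8660 = 0.2944
d₁ = [ln(422/432) + (0.018 + 0.34²/2)·0.75] / 0.2944 = [-0.0234 + 0.0569] / 0.2944 = 0.1135 ≈ 0.11
d₂ = d₁ − σ√T = 0.1135 − 0.2944 = -0.1809 ≈ -0.18
exp(−rT) = exp(−0.018·0.75) = 0.9866
N(d₁) = N(0.11) = 0.5438;  N(d₂) = N(-0.18) = 0.4286
C = 422·0.5438 − 432·0.9866·0.4286 = 229.4836 − 182.6741 = 46.8095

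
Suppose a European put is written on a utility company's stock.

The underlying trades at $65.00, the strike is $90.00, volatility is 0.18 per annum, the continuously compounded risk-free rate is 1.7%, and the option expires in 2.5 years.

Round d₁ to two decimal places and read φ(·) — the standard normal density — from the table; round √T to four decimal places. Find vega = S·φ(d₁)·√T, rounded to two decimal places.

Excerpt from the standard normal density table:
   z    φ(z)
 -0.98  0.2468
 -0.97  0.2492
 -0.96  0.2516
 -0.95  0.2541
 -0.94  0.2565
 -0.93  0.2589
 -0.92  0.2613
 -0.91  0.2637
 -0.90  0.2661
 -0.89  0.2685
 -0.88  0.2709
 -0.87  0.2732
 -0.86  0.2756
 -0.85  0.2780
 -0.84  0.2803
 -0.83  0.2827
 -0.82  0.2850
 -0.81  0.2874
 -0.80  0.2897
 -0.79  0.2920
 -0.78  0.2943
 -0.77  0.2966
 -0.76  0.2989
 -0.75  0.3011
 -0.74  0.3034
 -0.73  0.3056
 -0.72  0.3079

28.57

T = 2.5;  σ√T = 0.2846
ln(S/K) + (r + σ²/2)T = ln(65/90) + (0.017 + 0.18²/2)·2.5 = -0.3254 + 0.0830 = -0.2424
d₁ = -0.2424 / 0.2846 = -0.8518 ⇒ -0.85
√T = √2.5 = 1.5811
φ(d₁) = φ(-0.85) = 0.2780
vega = S·φ(d₁)·√T = 65·0.2780·1.5811 = 28.5705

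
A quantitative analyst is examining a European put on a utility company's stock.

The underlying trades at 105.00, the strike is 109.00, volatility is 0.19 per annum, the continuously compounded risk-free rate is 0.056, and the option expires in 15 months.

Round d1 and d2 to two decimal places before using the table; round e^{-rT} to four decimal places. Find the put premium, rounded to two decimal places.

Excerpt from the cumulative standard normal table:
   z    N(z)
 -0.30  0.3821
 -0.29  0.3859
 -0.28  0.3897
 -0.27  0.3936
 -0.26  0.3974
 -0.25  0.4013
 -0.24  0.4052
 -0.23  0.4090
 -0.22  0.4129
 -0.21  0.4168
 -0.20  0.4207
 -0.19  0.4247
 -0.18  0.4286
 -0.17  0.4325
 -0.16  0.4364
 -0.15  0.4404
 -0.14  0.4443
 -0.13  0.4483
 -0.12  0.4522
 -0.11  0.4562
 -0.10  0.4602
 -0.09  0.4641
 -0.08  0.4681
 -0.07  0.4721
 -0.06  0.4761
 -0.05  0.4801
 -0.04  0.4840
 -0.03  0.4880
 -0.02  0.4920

σ√T = 0.19·√1.25 = 0.2124
d₁ = [ln(105/109) + (0.056 + ½·0.19²)·1.25] / (σ√T) = (-0.0374 + 0.0926) / 0.2124 = 0.2597 ⇒ 0.26
d₂ = 0.2597 − 0.2124 = 0.0473 ⇒ 0.05
exp(−rT) = exp(−0.056·1.25) = 0.9324
N(−d₂) = N(-0.05) = 0.4801;  N(−d₁) = N(-0.26) = 0.3974
P = 109·0.9324·0.4801 − 105·0.3974 = 48.7933 − 41.7270 = 7.0663

7.07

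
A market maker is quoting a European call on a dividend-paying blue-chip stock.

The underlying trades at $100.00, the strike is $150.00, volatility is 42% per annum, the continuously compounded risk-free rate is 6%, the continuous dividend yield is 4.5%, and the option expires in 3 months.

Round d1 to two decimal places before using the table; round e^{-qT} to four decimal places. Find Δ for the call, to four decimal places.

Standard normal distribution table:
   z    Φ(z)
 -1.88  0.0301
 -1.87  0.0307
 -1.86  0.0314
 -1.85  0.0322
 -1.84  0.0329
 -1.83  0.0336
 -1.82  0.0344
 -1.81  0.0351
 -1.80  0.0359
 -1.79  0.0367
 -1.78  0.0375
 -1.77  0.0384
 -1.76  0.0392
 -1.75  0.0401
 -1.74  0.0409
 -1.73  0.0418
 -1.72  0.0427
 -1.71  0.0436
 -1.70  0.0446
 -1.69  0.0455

T = 0.25;  σ√T = 0.2100
ln(S/K) + (r − q + σ²/2)T = ln(100/150) + (0.06 − 0.045 + 0.42²/2)·0.25 = -0.4055 + 0.0258 = -0.3797
d₁ = -0.3797 / 0.2100 = -1.8079 ≈ -1.81
N(d₁) = N(-1.81) = 0.0351
Δ_call = exp(−qT)·N(d₁) = 0.9888·0.0351 = 0.0347

0.0347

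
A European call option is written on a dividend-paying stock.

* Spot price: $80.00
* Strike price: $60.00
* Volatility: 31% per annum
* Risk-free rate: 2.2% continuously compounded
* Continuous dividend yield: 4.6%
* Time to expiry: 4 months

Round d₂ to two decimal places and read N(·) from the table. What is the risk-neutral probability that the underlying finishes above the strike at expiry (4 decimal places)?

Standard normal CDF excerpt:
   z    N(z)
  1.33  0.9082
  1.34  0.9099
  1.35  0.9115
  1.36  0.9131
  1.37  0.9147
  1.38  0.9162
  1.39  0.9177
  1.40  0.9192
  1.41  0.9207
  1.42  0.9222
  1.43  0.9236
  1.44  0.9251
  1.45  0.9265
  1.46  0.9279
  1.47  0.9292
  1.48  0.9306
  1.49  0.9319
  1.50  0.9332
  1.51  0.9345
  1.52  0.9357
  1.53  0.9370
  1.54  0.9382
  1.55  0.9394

0.9292

σ√T = 0.31·√0.3333 = 0.1790
d₁ = [ln(80/60) + (0.022 − 0.046 + ½·0.31²)·0.3333] / (σ√T) = (0.2877 + 0.0080) / 0.1790 = 1.6521 → 1.65
d₂ = 1.6521 − 0.1790 = 1.4732 → 1.47
Pr(exercise) under Q = N(d₂) = 0.9292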